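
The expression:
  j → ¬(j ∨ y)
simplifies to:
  ¬j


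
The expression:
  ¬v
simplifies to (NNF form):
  ¬v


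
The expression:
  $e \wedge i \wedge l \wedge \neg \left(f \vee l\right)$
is never true.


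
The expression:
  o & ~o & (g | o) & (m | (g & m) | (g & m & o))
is never true.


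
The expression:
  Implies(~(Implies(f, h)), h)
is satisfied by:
  {h: True, f: False}
  {f: False, h: False}
  {f: True, h: True}


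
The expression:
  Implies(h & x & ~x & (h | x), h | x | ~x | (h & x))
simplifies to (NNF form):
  True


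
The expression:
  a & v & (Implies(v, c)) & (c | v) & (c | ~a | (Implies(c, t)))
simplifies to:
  a & c & v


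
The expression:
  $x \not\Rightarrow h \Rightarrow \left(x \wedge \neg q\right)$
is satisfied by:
  {h: True, q: False, x: False}
  {h: False, q: False, x: False}
  {x: True, h: True, q: False}
  {x: True, h: False, q: False}
  {q: True, h: True, x: False}
  {q: True, h: False, x: False}
  {q: True, x: True, h: True}


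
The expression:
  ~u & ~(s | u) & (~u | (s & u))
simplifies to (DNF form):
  ~s & ~u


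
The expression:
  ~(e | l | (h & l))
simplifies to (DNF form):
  ~e & ~l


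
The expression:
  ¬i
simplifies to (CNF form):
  ¬i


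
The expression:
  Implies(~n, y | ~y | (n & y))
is always true.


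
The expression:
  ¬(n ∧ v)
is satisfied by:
  {v: False, n: False}
  {n: True, v: False}
  {v: True, n: False}


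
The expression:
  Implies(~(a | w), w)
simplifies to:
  a | w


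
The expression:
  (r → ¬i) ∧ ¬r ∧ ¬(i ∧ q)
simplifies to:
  ¬r ∧ (¬i ∨ ¬q)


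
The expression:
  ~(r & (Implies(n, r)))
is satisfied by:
  {r: False}


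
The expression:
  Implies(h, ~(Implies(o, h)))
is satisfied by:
  {h: False}


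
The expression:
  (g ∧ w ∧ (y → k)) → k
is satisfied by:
  {y: True, k: True, w: False, g: False}
  {y: True, w: False, k: False, g: False}
  {k: True, y: False, w: False, g: False}
  {y: False, w: False, k: False, g: False}
  {g: True, y: True, k: True, w: False}
  {g: True, y: True, w: False, k: False}
  {g: True, k: True, y: False, w: False}
  {g: True, y: False, w: False, k: False}
  {y: True, w: True, k: True, g: False}
  {y: True, w: True, g: False, k: False}
  {w: True, k: True, g: False, y: False}
  {w: True, g: False, k: False, y: False}
  {y: True, w: True, g: True, k: True}
  {y: True, w: True, g: True, k: False}
  {w: True, g: True, k: True, y: False}


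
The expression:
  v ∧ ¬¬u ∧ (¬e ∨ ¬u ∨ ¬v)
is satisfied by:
  {u: True, v: True, e: False}


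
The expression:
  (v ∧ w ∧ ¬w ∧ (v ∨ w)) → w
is always true.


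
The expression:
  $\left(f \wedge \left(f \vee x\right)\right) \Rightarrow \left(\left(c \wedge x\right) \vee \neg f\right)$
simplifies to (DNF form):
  $\left(c \wedge x\right) \vee \neg f$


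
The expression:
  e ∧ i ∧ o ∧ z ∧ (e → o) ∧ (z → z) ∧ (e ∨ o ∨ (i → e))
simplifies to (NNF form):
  e ∧ i ∧ o ∧ z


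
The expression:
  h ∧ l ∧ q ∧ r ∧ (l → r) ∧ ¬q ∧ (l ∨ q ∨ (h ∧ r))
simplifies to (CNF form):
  False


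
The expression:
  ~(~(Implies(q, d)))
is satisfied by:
  {d: True, q: False}
  {q: False, d: False}
  {q: True, d: True}


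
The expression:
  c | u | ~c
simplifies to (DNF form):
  True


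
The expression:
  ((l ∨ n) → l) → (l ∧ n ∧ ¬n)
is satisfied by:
  {n: True, l: False}


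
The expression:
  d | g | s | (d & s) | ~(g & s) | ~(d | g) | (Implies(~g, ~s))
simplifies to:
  True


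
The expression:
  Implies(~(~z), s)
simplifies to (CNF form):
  s | ~z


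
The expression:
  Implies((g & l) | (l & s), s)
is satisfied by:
  {s: True, l: False, g: False}
  {l: False, g: False, s: False}
  {g: True, s: True, l: False}
  {g: True, l: False, s: False}
  {s: True, l: True, g: False}
  {l: True, s: False, g: False}
  {g: True, l: True, s: True}


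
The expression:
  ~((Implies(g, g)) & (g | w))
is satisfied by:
  {g: False, w: False}


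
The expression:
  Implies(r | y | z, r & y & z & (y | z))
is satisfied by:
  {r: False, z: False, y: False}
  {y: True, z: True, r: True}


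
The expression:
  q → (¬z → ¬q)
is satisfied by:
  {z: True, q: False}
  {q: False, z: False}
  {q: True, z: True}


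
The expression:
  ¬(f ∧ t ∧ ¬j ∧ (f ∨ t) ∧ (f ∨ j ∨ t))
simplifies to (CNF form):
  j ∨ ¬f ∨ ¬t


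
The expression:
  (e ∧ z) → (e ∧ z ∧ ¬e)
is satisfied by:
  {e: False, z: False}
  {z: True, e: False}
  {e: True, z: False}


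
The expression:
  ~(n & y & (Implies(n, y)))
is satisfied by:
  {y: False, n: False}
  {n: True, y: False}
  {y: True, n: False}


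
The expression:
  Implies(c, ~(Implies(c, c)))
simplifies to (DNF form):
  ~c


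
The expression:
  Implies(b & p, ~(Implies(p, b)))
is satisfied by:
  {p: False, b: False}
  {b: True, p: False}
  {p: True, b: False}


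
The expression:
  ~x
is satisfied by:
  {x: False}


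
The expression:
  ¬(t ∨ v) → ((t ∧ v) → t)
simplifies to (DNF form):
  True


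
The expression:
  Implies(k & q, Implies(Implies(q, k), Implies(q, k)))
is always true.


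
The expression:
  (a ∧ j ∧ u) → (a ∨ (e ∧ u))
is always true.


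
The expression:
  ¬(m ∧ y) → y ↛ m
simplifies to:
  y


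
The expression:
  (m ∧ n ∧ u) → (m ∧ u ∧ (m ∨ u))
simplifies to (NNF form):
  True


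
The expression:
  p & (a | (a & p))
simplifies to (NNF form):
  a & p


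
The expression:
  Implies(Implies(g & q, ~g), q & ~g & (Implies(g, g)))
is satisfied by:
  {q: True}


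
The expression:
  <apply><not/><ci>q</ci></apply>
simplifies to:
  <apply><not/><ci>q</ci></apply>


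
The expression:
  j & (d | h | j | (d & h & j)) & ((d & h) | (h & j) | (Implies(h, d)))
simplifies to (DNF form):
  j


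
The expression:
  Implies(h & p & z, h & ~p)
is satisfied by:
  {p: False, z: False, h: False}
  {h: True, p: False, z: False}
  {z: True, p: False, h: False}
  {h: True, z: True, p: False}
  {p: True, h: False, z: False}
  {h: True, p: True, z: False}
  {z: True, p: True, h: False}


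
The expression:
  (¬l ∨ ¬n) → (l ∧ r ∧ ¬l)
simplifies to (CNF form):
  l ∧ n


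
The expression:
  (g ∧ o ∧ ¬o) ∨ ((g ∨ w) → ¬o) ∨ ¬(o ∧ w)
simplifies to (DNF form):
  ¬o ∨ ¬w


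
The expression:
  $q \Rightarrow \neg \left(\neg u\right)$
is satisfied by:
  {u: True, q: False}
  {q: False, u: False}
  {q: True, u: True}


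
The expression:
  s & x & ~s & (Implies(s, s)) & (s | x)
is never true.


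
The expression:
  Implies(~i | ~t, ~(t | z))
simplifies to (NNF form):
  (i & t) | (~t & ~z)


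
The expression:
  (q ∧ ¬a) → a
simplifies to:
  a ∨ ¬q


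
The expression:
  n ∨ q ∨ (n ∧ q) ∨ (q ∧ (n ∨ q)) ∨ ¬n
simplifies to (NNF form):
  True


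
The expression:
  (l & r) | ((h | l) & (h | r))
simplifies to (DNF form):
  h | (l & r)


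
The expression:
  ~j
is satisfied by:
  {j: False}


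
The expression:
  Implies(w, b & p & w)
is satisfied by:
  {b: True, p: True, w: False}
  {b: True, p: False, w: False}
  {p: True, b: False, w: False}
  {b: False, p: False, w: False}
  {b: True, w: True, p: True}


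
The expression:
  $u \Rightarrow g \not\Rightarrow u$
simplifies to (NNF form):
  $\neg u$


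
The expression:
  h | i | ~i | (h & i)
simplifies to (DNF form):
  True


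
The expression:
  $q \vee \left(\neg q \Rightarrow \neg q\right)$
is always true.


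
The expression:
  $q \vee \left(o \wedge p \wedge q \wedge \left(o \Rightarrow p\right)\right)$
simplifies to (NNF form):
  $q$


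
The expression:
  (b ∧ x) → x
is always true.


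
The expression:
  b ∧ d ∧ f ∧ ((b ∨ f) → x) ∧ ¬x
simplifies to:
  False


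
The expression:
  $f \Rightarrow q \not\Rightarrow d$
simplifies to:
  $\left(q \wedge \neg d\right) \vee \neg f$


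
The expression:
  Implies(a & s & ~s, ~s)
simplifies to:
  True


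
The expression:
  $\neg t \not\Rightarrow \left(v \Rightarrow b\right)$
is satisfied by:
  {v: True, t: False, b: False}


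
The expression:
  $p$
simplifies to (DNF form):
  $p$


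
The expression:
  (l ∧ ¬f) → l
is always true.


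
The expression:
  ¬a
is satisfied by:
  {a: False}


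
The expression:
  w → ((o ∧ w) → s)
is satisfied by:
  {s: True, w: False, o: False}
  {w: False, o: False, s: False}
  {o: True, s: True, w: False}
  {o: True, w: False, s: False}
  {s: True, w: True, o: False}
  {w: True, s: False, o: False}
  {o: True, w: True, s: True}


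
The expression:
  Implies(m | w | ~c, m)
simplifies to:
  m | (c & ~w)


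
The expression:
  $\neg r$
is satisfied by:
  {r: False}


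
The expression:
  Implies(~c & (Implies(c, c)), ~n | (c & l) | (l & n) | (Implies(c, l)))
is always true.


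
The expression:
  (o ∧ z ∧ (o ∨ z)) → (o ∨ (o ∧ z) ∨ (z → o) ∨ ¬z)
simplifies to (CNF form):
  True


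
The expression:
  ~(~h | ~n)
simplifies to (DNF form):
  h & n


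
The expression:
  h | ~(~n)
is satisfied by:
  {n: True, h: True}
  {n: True, h: False}
  {h: True, n: False}


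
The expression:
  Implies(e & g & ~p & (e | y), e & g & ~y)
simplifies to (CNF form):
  p | ~e | ~g | ~y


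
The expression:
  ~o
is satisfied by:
  {o: False}


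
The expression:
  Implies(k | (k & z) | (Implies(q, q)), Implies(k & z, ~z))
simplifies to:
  ~k | ~z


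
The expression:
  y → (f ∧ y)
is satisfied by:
  {f: True, y: False}
  {y: False, f: False}
  {y: True, f: True}


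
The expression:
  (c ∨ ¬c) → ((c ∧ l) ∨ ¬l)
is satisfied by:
  {c: True, l: False}
  {l: False, c: False}
  {l: True, c: True}


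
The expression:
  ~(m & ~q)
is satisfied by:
  {q: True, m: False}
  {m: False, q: False}
  {m: True, q: True}


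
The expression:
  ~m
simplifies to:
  ~m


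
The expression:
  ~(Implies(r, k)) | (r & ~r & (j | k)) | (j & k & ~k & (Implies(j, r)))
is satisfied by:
  {r: True, k: False}


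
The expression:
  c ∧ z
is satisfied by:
  {c: True, z: True}


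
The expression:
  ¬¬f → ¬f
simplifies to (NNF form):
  ¬f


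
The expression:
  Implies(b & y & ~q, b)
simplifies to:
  True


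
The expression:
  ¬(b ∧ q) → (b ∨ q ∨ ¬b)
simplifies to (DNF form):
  True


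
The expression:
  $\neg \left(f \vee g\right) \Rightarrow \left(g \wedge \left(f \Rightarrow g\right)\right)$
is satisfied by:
  {g: True, f: True}
  {g: True, f: False}
  {f: True, g: False}


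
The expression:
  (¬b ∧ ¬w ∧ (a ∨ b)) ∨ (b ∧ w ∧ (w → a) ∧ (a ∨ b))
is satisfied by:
  {a: True, w: False, b: False}
  {a: True, b: True, w: True}


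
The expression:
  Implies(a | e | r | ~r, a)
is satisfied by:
  {a: True}


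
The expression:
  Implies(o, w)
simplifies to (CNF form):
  w | ~o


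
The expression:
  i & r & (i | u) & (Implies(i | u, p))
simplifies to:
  i & p & r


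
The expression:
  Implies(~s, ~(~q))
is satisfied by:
  {q: True, s: True}
  {q: True, s: False}
  {s: True, q: False}


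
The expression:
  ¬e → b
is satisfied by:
  {b: True, e: True}
  {b: True, e: False}
  {e: True, b: False}


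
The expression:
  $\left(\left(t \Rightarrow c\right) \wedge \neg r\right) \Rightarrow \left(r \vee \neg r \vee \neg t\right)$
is always true.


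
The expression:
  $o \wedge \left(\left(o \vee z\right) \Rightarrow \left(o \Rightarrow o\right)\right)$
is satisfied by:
  {o: True}


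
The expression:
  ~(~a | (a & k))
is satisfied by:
  {a: True, k: False}


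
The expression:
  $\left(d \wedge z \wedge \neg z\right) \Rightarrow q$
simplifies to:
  $\text{True}$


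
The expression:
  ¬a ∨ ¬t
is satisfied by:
  {t: False, a: False}
  {a: True, t: False}
  {t: True, a: False}


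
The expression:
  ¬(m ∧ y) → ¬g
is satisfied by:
  {y: True, m: True, g: False}
  {y: True, m: False, g: False}
  {m: True, y: False, g: False}
  {y: False, m: False, g: False}
  {y: True, g: True, m: True}


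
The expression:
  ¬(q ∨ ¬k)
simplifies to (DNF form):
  k ∧ ¬q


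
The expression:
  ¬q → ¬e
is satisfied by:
  {q: True, e: False}
  {e: False, q: False}
  {e: True, q: True}


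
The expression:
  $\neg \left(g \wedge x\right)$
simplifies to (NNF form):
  $\neg g \vee \neg x$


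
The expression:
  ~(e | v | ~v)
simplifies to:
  False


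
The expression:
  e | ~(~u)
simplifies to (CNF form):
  e | u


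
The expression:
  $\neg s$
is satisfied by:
  {s: False}


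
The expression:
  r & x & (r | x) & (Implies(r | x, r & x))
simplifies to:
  r & x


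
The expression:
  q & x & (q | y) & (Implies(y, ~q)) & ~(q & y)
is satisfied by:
  {x: True, q: True, y: False}


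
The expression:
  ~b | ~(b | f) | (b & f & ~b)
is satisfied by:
  {b: False}


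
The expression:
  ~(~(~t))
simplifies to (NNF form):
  ~t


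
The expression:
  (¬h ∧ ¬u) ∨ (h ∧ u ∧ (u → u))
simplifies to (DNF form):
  (h ∧ u) ∨ (¬h ∧ ¬u)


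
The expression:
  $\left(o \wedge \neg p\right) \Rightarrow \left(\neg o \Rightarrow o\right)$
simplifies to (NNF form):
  $\text{True}$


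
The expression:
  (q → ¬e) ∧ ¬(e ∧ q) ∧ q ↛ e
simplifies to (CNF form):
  q ∧ ¬e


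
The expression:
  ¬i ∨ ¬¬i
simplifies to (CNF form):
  True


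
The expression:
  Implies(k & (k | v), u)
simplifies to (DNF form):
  u | ~k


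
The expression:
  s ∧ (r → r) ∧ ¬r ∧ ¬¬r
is never true.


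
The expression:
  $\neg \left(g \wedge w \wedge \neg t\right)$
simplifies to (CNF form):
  $t \vee \neg g \vee \neg w$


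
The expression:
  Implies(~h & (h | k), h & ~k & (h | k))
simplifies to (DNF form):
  h | ~k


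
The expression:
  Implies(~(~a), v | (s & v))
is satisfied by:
  {v: True, a: False}
  {a: False, v: False}
  {a: True, v: True}


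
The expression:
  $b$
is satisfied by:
  {b: True}


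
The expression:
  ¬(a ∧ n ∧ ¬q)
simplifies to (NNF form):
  q ∨ ¬a ∨ ¬n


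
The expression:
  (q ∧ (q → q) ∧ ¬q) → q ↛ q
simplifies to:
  True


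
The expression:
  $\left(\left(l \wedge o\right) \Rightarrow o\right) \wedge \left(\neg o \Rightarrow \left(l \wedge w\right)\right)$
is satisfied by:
  {o: True, l: True, w: True}
  {o: True, l: True, w: False}
  {o: True, w: True, l: False}
  {o: True, w: False, l: False}
  {l: True, w: True, o: False}


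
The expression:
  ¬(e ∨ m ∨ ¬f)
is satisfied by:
  {f: True, e: False, m: False}


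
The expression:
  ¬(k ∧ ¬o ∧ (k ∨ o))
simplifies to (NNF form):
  o ∨ ¬k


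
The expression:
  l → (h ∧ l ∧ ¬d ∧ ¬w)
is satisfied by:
  {h: True, w: False, d: False, l: False}
  {h: False, w: False, d: False, l: False}
  {h: True, d: True, w: False, l: False}
  {d: True, h: False, w: False, l: False}
  {h: True, w: True, d: False, l: False}
  {w: True, h: False, d: False, l: False}
  {h: True, d: True, w: True, l: False}
  {d: True, w: True, h: False, l: False}
  {l: True, h: True, w: False, d: False}


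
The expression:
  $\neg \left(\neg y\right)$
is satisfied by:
  {y: True}


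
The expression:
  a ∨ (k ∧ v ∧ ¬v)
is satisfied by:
  {a: True}


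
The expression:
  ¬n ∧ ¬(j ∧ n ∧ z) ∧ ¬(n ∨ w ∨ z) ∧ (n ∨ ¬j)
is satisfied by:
  {n: False, w: False, z: False, j: False}


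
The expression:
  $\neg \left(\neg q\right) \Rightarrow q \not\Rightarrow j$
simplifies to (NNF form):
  $\neg j \vee \neg q$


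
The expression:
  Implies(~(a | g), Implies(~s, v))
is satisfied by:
  {a: True, v: True, s: True, g: True}
  {a: True, v: True, s: True, g: False}
  {a: True, v: True, g: True, s: False}
  {a: True, v: True, g: False, s: False}
  {a: True, s: True, g: True, v: False}
  {a: True, s: True, g: False, v: False}
  {a: True, s: False, g: True, v: False}
  {a: True, s: False, g: False, v: False}
  {v: True, s: True, g: True, a: False}
  {v: True, s: True, g: False, a: False}
  {v: True, g: True, s: False, a: False}
  {v: True, g: False, s: False, a: False}
  {s: True, g: True, v: False, a: False}
  {s: True, v: False, g: False, a: False}
  {g: True, v: False, s: False, a: False}


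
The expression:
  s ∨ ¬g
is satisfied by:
  {s: True, g: False}
  {g: False, s: False}
  {g: True, s: True}


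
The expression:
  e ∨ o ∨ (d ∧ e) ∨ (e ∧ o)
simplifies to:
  e ∨ o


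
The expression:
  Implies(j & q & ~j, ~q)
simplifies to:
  True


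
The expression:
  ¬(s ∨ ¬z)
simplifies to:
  z ∧ ¬s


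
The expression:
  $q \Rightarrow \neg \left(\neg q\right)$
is always true.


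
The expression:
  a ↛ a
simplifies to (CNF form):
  False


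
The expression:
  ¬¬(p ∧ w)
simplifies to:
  p ∧ w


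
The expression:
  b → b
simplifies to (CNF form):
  True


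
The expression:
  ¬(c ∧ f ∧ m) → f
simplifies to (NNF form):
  f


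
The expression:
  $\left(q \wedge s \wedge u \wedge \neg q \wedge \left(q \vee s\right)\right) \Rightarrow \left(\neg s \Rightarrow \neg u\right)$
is always true.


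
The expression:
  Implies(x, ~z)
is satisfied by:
  {z: False, x: False}
  {x: True, z: False}
  {z: True, x: False}


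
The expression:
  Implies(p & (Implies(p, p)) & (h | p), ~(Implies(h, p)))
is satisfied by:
  {p: False}


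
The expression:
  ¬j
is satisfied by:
  {j: False}


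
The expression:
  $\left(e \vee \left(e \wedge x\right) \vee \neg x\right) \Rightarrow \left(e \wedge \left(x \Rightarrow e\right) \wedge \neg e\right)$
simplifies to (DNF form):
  $x \wedge \neg e$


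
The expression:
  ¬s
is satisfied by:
  {s: False}


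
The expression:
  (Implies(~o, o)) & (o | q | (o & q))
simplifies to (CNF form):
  o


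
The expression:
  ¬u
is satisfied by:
  {u: False}


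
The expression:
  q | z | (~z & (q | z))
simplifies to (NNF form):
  q | z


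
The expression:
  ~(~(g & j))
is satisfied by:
  {j: True, g: True}


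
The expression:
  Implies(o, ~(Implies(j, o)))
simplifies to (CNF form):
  ~o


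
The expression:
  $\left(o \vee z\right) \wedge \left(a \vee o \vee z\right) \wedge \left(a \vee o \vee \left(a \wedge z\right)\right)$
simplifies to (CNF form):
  $\left(a \vee o\right) \wedge \left(o \vee z\right)$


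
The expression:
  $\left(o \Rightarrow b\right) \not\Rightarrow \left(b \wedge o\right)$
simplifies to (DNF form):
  $\neg o$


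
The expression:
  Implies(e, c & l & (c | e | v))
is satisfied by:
  {c: True, l: True, e: False}
  {c: True, l: False, e: False}
  {l: True, c: False, e: False}
  {c: False, l: False, e: False}
  {c: True, e: True, l: True}


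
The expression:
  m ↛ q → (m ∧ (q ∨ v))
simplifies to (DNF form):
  q ∨ v ∨ ¬m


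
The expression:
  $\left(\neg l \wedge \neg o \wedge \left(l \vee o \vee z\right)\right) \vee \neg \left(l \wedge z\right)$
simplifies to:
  $\neg l \vee \neg z$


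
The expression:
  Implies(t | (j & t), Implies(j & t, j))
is always true.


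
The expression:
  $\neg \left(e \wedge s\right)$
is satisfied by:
  {s: False, e: False}
  {e: True, s: False}
  {s: True, e: False}


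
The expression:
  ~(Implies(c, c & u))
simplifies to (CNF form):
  c & ~u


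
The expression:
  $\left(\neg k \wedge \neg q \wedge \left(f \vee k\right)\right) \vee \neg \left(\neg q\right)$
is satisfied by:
  {q: True, f: True, k: False}
  {q: True, f: False, k: False}
  {q: True, k: True, f: True}
  {q: True, k: True, f: False}
  {f: True, k: False, q: False}


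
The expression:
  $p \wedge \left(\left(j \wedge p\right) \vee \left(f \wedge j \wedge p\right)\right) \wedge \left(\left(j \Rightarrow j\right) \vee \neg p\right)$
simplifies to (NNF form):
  $j \wedge p$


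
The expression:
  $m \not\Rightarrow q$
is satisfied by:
  {m: True, q: False}


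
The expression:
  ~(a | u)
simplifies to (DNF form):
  ~a & ~u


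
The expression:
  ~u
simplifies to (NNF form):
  ~u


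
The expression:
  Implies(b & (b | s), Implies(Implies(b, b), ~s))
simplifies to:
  ~b | ~s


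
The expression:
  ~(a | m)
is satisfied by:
  {a: False, m: False}


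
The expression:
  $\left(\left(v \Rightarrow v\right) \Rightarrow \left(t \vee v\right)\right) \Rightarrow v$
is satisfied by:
  {v: True, t: False}
  {t: False, v: False}
  {t: True, v: True}


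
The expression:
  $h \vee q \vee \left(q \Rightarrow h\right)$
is always true.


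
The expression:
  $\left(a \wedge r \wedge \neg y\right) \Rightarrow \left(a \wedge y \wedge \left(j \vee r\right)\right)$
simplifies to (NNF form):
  $y \vee \neg a \vee \neg r$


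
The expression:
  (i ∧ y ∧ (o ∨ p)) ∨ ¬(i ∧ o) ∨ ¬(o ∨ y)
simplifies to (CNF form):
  y ∨ ¬i ∨ ¬o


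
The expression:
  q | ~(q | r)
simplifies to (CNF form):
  q | ~r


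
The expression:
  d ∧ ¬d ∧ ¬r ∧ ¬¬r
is never true.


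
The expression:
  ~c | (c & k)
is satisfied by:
  {k: True, c: False}
  {c: False, k: False}
  {c: True, k: True}


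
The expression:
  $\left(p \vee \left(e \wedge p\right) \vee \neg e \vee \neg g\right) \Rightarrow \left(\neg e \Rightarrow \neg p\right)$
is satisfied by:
  {e: True, p: False}
  {p: False, e: False}
  {p: True, e: True}


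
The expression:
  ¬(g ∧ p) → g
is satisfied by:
  {g: True}


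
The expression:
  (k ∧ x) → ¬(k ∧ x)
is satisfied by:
  {k: False, x: False}
  {x: True, k: False}
  {k: True, x: False}


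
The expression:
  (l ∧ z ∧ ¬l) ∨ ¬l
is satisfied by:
  {l: False}


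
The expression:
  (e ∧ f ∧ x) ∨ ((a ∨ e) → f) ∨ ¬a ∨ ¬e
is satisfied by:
  {f: True, e: False, a: False}
  {f: False, e: False, a: False}
  {a: True, f: True, e: False}
  {a: True, f: False, e: False}
  {e: True, f: True, a: False}
  {e: True, f: False, a: False}
  {e: True, a: True, f: True}


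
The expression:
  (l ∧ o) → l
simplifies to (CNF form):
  True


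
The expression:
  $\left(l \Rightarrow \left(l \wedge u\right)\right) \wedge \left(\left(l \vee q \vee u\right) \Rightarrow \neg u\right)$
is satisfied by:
  {u: False, l: False}


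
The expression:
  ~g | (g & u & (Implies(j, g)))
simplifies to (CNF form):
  u | ~g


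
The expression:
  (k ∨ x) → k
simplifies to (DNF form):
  k ∨ ¬x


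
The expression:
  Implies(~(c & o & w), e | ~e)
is always true.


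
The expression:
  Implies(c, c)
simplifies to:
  True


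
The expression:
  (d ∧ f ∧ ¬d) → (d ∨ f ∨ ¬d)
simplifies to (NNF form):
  True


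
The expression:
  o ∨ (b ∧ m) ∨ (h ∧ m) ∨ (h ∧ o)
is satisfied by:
  {b: True, o: True, m: True, h: True}
  {b: True, o: True, m: True, h: False}
  {o: True, m: True, h: True, b: False}
  {o: True, m: True, h: False, b: False}
  {b: True, o: True, h: True, m: False}
  {b: True, o: True, h: False, m: False}
  {o: True, h: True, m: False, b: False}
  {o: True, h: False, m: False, b: False}
  {b: True, m: True, h: True, o: False}
  {b: True, m: True, h: False, o: False}
  {m: True, h: True, o: False, b: False}


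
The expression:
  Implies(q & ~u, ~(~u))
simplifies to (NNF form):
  u | ~q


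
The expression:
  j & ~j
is never true.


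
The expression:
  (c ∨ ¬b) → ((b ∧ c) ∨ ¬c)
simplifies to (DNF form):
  b ∨ ¬c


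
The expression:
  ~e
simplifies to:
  ~e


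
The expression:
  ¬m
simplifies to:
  ¬m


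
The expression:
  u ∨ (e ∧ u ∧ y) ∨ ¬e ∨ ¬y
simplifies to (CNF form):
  u ∨ ¬e ∨ ¬y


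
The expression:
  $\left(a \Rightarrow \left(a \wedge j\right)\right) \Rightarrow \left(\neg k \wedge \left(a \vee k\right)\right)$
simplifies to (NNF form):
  $a \wedge \left(\neg j \vee \neg k\right)$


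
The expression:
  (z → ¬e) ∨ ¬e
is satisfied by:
  {e: False, z: False}
  {z: True, e: False}
  {e: True, z: False}


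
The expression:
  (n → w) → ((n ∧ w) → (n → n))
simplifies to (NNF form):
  True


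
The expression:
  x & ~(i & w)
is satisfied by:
  {x: True, w: False, i: False}
  {i: True, x: True, w: False}
  {w: True, x: True, i: False}


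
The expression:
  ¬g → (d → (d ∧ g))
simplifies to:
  g ∨ ¬d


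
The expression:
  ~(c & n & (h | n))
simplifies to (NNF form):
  ~c | ~n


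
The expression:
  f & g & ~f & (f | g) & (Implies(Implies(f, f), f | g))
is never true.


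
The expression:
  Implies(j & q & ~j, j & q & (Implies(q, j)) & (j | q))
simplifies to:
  True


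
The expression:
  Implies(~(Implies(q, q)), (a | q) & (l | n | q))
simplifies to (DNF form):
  True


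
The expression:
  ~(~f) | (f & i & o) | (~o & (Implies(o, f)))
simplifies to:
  f | ~o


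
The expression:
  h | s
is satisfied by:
  {s: True, h: True}
  {s: True, h: False}
  {h: True, s: False}


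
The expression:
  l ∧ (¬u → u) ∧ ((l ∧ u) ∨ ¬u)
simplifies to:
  l ∧ u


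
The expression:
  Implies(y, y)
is always true.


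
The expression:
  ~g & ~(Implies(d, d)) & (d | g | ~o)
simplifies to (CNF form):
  False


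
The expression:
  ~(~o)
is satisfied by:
  {o: True}


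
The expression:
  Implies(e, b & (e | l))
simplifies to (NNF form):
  b | ~e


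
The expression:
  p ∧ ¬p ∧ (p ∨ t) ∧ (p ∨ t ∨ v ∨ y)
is never true.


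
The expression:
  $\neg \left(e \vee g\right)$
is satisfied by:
  {g: False, e: False}


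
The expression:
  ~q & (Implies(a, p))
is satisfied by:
  {p: True, q: False, a: False}
  {q: False, a: False, p: False}
  {a: True, p: True, q: False}


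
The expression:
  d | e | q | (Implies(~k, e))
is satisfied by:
  {k: True, d: True, q: True, e: True}
  {k: True, d: True, q: True, e: False}
  {k: True, d: True, e: True, q: False}
  {k: True, d: True, e: False, q: False}
  {k: True, q: True, e: True, d: False}
  {k: True, q: True, e: False, d: False}
  {k: True, q: False, e: True, d: False}
  {k: True, q: False, e: False, d: False}
  {d: True, q: True, e: True, k: False}
  {d: True, q: True, e: False, k: False}
  {d: True, e: True, q: False, k: False}
  {d: True, e: False, q: False, k: False}
  {q: True, e: True, d: False, k: False}
  {q: True, d: False, e: False, k: False}
  {e: True, d: False, q: False, k: False}


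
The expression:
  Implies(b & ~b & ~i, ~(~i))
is always true.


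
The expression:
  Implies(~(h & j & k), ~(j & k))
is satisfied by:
  {h: True, k: False, j: False}
  {k: False, j: False, h: False}
  {j: True, h: True, k: False}
  {j: True, k: False, h: False}
  {h: True, k: True, j: False}
  {k: True, h: False, j: False}
  {j: True, k: True, h: True}


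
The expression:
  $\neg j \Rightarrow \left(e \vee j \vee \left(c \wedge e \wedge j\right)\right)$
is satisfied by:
  {e: True, j: True}
  {e: True, j: False}
  {j: True, e: False}


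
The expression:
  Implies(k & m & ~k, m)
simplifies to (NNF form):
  True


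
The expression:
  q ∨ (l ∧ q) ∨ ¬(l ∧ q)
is always true.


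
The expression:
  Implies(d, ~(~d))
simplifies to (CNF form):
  True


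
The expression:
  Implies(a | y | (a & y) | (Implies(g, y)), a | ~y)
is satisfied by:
  {a: True, y: False}
  {y: False, a: False}
  {y: True, a: True}


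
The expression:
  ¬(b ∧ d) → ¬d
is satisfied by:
  {b: True, d: False}
  {d: False, b: False}
  {d: True, b: True}


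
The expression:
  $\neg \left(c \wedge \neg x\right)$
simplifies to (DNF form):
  $x \vee \neg c$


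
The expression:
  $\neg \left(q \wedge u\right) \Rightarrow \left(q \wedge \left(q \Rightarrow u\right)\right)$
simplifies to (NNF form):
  $q \wedge u$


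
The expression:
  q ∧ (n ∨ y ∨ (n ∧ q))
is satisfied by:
  {n: True, y: True, q: True}
  {n: True, q: True, y: False}
  {y: True, q: True, n: False}


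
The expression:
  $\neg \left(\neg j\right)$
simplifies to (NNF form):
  $j$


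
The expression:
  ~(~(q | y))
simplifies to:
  q | y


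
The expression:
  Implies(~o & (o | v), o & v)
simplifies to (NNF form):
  o | ~v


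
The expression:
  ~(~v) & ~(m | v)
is never true.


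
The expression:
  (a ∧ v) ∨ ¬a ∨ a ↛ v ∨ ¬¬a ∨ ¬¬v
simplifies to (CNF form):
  True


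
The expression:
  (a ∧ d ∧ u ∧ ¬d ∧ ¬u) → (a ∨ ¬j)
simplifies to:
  True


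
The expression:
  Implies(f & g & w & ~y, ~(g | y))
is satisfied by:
  {y: True, w: False, g: False, f: False}
  {y: False, w: False, g: False, f: False}
  {f: True, y: True, w: False, g: False}
  {f: True, y: False, w: False, g: False}
  {y: True, g: True, f: False, w: False}
  {g: True, f: False, w: False, y: False}
  {f: True, g: True, y: True, w: False}
  {f: True, g: True, y: False, w: False}
  {y: True, w: True, f: False, g: False}
  {w: True, f: False, g: False, y: False}
  {y: True, f: True, w: True, g: False}
  {f: True, w: True, y: False, g: False}
  {y: True, g: True, w: True, f: False}
  {g: True, w: True, f: False, y: False}
  {f: True, g: True, w: True, y: True}


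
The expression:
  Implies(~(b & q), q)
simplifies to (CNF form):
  q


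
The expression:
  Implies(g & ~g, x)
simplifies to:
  True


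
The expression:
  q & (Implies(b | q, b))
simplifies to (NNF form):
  b & q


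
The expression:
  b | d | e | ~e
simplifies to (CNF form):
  True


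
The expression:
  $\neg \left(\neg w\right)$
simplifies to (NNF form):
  $w$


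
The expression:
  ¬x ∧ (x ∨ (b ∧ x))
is never true.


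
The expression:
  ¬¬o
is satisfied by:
  {o: True}


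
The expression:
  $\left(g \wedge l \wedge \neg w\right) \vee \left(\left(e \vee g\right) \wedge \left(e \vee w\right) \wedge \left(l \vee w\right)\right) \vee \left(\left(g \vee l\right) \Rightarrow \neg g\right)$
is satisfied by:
  {l: True, w: True, g: False}
  {l: True, g: False, w: False}
  {w: True, g: False, l: False}
  {w: False, g: False, l: False}
  {l: True, w: True, g: True}
  {l: True, g: True, w: False}
  {w: True, g: True, l: False}


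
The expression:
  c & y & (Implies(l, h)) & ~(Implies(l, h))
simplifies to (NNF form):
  False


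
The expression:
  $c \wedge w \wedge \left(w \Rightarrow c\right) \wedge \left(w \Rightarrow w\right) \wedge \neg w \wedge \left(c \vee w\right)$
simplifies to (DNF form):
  $\text{False}$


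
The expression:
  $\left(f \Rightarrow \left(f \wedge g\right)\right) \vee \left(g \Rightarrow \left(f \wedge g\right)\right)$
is always true.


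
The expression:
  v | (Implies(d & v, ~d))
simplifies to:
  True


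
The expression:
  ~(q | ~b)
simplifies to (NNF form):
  b & ~q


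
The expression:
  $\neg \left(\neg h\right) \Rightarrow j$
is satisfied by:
  {j: True, h: False}
  {h: False, j: False}
  {h: True, j: True}


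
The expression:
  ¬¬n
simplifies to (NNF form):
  n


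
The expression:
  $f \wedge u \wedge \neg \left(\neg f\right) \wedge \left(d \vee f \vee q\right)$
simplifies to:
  $f \wedge u$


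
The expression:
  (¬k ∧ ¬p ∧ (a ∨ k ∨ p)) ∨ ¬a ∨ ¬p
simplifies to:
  ¬a ∨ ¬p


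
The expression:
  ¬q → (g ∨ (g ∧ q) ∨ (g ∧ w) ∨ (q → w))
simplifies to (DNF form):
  True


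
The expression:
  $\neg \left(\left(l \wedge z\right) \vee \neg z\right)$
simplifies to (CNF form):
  $z \wedge \neg l$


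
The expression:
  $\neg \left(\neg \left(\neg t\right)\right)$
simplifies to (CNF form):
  $\neg t$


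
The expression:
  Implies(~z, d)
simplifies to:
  d | z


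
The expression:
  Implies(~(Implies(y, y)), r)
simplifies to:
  True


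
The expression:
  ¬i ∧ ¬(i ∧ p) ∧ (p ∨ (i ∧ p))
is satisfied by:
  {p: True, i: False}


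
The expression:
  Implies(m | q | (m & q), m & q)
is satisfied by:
  {m: False, q: False}
  {q: True, m: True}


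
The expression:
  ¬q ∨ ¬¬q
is always true.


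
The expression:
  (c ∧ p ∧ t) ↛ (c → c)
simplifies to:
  False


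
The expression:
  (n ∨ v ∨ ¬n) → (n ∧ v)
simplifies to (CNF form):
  n ∧ v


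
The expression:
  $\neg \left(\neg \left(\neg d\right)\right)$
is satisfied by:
  {d: False}


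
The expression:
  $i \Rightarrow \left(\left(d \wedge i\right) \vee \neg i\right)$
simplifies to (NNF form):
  $d \vee \neg i$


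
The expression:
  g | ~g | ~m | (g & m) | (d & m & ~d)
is always true.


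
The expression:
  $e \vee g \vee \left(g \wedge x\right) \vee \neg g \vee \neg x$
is always true.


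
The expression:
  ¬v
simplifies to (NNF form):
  ¬v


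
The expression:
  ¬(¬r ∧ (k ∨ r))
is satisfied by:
  {r: True, k: False}
  {k: False, r: False}
  {k: True, r: True}


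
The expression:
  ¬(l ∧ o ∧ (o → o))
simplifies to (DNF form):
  ¬l ∨ ¬o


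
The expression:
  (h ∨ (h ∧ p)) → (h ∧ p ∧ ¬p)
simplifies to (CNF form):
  ¬h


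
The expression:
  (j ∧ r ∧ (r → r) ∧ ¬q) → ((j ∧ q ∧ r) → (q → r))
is always true.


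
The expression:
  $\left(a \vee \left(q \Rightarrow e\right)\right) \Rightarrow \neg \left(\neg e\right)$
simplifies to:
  $e \vee \left(q \wedge \neg a\right)$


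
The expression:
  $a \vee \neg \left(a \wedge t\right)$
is always true.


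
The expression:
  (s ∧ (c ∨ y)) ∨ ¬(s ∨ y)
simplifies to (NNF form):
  (c ∧ ¬y) ∨ (s ∧ y) ∨ (¬s ∧ ¬y)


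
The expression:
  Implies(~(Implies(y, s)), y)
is always true.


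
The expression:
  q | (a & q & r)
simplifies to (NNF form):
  q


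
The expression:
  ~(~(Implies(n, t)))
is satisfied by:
  {t: True, n: False}
  {n: False, t: False}
  {n: True, t: True}


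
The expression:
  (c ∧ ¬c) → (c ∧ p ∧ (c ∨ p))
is always true.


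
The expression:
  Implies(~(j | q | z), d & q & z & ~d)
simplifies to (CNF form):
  j | q | z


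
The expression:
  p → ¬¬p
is always true.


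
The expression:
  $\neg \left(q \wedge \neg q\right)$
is always true.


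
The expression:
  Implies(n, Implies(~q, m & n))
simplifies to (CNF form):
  m | q | ~n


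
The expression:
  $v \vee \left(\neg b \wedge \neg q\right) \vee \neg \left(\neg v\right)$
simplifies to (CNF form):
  $\left(v \vee \neg b\right) \wedge \left(v \vee \neg q\right)$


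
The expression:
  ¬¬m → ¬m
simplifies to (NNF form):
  ¬m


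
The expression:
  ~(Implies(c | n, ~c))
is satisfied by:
  {c: True}


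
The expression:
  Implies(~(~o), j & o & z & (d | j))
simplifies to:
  ~o | (j & z)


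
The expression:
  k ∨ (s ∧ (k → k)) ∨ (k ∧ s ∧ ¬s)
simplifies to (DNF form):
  k ∨ s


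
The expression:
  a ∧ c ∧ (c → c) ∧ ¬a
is never true.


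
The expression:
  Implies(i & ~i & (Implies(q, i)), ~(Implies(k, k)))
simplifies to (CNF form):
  True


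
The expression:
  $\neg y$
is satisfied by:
  {y: False}


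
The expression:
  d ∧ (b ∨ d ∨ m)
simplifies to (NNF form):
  d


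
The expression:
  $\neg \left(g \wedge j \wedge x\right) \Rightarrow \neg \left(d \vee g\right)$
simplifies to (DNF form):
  $\left(g \wedge \neg g\right) \vee \left(\neg d \wedge \neg g\right) \vee \left(g \wedge j \wedge x\right) \vee \left(g \wedge j \wedge \neg g\right) \vee \left(g \wedge x \wedge \neg g\right) \vee \left(j \wedge x \wedge \neg d\right) \vee \left(j \wedge \neg d \wedge \neg g\right) \vee \left(x \wedge \neg d \wedge \neg g\right)$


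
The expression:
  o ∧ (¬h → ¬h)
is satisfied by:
  {o: True}


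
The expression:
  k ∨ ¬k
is always true.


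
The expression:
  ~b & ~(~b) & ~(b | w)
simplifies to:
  False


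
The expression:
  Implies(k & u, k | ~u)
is always true.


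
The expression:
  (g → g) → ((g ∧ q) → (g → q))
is always true.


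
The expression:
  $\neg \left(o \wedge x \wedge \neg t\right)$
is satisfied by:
  {t: True, o: False, x: False}
  {o: False, x: False, t: False}
  {x: True, t: True, o: False}
  {x: True, o: False, t: False}
  {t: True, o: True, x: False}
  {o: True, t: False, x: False}
  {x: True, o: True, t: True}


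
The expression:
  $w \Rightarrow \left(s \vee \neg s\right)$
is always true.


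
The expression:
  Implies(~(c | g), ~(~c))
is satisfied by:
  {c: True, g: True}
  {c: True, g: False}
  {g: True, c: False}


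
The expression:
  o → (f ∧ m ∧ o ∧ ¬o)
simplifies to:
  ¬o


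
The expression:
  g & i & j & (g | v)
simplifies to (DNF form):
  g & i & j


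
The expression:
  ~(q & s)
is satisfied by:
  {s: False, q: False}
  {q: True, s: False}
  {s: True, q: False}


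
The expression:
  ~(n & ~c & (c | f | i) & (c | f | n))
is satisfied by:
  {c: True, i: False, n: False, f: False}
  {f: True, c: True, i: False, n: False}
  {c: True, i: True, f: False, n: False}
  {f: True, c: True, i: True, n: False}
  {f: False, i: False, c: False, n: False}
  {f: True, i: False, c: False, n: False}
  {i: True, f: False, c: False, n: False}
  {f: True, i: True, c: False, n: False}
  {n: True, c: True, f: False, i: False}
  {n: True, f: True, c: True, i: False}
  {n: True, c: True, i: True, f: False}
  {n: True, f: True, c: True, i: True}
  {n: True, f: False, i: False, c: False}


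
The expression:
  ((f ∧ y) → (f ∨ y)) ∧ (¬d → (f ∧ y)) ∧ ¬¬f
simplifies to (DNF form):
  (d ∧ f) ∨ (f ∧ y)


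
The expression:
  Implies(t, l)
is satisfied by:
  {l: True, t: False}
  {t: False, l: False}
  {t: True, l: True}


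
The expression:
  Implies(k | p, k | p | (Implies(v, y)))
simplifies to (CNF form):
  True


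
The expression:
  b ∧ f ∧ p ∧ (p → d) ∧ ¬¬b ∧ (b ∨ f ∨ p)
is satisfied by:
  {p: True, b: True, d: True, f: True}


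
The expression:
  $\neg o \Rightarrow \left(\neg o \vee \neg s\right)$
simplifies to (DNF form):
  $\text{True}$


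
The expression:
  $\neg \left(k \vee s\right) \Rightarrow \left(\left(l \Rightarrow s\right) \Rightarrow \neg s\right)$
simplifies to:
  $\text{True}$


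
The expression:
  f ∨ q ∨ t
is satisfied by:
  {t: True, q: True, f: True}
  {t: True, q: True, f: False}
  {t: True, f: True, q: False}
  {t: True, f: False, q: False}
  {q: True, f: True, t: False}
  {q: True, f: False, t: False}
  {f: True, q: False, t: False}
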